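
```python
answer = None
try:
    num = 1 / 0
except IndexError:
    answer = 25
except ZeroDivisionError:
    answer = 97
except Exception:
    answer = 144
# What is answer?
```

Step-by-step execution trace:
1. `num = 1 / 0` raises ZeroDivisionError.
2. `except IndexError` does not match ZeroDivisionError; skipped.
3. `except ZeroDivisionError` matches → answer = 97.
4. Remaining except clauses are skipped.
Result: 97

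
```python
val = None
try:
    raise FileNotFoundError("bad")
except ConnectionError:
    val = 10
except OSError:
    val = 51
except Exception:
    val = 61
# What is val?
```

Step-by-step execution trace:
1. `raise FileNotFoundError(...)` raises FileNotFoundError.
2. `except ConnectionError` does not match (FileNotFoundError is not a subclass of ConnectionError); skipped.
3. `except OSError` matches (FileNotFoundError is a subclass of OSError) → val = 51.
4. `except Exception` is not reached.
Result: 51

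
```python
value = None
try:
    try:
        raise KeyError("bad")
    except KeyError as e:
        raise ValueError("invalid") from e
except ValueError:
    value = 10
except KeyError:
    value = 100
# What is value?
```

Step-by-step execution trace:
1. Inner try raises KeyError; inner `except KeyError as e` catches it.
2. `raise ValueError(...) from e` raises ValueError (KeyError is attached as __cause__, but only ValueError is active).
3. Outer `except ValueError` matches → value = 10.
4. `except KeyError` is not reached.
Result: 10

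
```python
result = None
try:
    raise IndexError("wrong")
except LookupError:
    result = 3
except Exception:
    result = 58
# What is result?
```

Step-by-step execution trace:
1. `raise IndexError(...)` raises IndexError.
2. `except LookupError` matches (IndexError is a subclass of LookupError) → result = 3.
3. `except Exception` is not reached.
Result: 3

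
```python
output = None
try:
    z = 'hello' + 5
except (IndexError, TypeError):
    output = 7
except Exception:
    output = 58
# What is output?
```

Step-by-step execution trace:
1. `z = 'hello' + 5` raises TypeError.
2. `except (IndexError, TypeError)` matches (TypeError is in the tuple) → output = 7.
3. `except Exception` is not reached.
Result: 7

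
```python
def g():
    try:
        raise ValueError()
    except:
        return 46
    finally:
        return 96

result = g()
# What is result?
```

Step-by-step execution trace:
1. `g()` enters try: `raise ValueError()` raises ValueError.
2. bare `except` matches → `return 46` sets pending return value 46.
3. Before returning, `finally: return 96` runs and overrides the pending return.
4. g() returns 96 → result = 96.
Result: 96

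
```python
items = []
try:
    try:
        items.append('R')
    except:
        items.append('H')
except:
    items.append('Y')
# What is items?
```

Step-by-step execution trace:
1. Inner try: `items.append('R')` → items = ['R']. No exception raised.
2. Inner `except` is skipped.
3. Inner try completes normally; outer `except` is skipped.
Result: ['R']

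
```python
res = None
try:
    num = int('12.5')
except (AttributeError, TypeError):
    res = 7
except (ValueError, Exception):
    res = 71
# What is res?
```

Step-by-step execution trace:
1. `num = int('12.5')` raises ValueError.
2. `except (AttributeError, TypeError)` does not match ValueError; skipped.
3. `except (ValueError, Exception)` matches (ValueError is in the tuple) → res = 71.
Result: 71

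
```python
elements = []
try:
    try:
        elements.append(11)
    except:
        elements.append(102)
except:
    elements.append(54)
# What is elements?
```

Step-by-step execution trace:
1. Inner try: `elements.append(11)` → elements = [11]. No exception raised.
2. Inner `except` is skipped.
3. Inner try completes normally; outer `except` is skipped.
Result: [11]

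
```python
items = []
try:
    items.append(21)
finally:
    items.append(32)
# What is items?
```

Step-by-step execution trace:
1. try: `items.append(21)` → items = [21].
2. The try body completes without raising.
3. finally always runs: `items.append(32)` → items = [21, 32].
Result: [21, 32]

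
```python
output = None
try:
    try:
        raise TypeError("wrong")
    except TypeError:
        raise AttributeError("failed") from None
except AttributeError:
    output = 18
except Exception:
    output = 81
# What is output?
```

Step-by-step execution trace:
1. Inner try raises TypeError; inner `except TypeError` catches it.
2. `raise AttributeError(...) from None` raises AttributeError (from None suppresses __context__, but the active exception is still AttributeError).
3. Outer `except AttributeError` matches → output = 18.
4. `except Exception` is not reached.
Result: 18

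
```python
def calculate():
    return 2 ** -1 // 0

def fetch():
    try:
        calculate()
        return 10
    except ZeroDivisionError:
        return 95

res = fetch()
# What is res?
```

Step-by-step execution trace:
1. `fetch()` calls `calculate()`.
2. `calculate()` evaluates `2 ** -1 // 0`, which raises ZeroDivisionError; it propagates to the caller.
3. `return 10` is not reached.
4. `except ZeroDivisionError` in fetch matches → returns 95.
5. res = 95.
Result: 95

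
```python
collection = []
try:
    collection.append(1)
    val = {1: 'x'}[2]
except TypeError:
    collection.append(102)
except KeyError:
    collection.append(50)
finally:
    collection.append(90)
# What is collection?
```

Step-by-step execution trace:
1. try: `collection.append(1)` → collection = [1].
2. `val = {1: 'x'}[2]` raises KeyError.
3. `except TypeError` does not match KeyError; skipped.
4. `except KeyError` matches → `collection.append(50)` → collection = [1, 50].
5. finally always runs: `collection.append(90)` → collection = [1, 50, 90].
Result: [1, 50, 90]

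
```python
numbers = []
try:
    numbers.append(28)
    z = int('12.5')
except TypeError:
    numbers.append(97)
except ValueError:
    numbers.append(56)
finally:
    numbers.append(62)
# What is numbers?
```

Step-by-step execution trace:
1. try: `numbers.append(28)` → numbers = [28].
2. `z = int('12.5')` raises ValueError.
3. `except TypeError` does not match ValueError; skipped.
4. `except ValueError` matches → `numbers.append(56)` → numbers = [28, 56].
5. finally always runs: `numbers.append(62)` → numbers = [28, 56, 62].
Result: [28, 56, 62]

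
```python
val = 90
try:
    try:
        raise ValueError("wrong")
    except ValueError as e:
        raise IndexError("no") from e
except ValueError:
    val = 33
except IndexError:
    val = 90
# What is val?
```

Step-by-step execution trace:
1. Inner try raises ValueError; inner `except ValueError as e` catches it.
2. `raise IndexError(...) from e` raises IndexError (ValueError is attached as __cause__, but only IndexError is active).
3. Outer `except ValueError` does not match IndexError; skipped.
4. Outer `except IndexError` matches → val = 90.
Result: 90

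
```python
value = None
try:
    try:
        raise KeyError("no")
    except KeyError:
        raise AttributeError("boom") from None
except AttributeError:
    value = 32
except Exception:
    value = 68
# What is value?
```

Step-by-step execution trace:
1. Inner try raises KeyError; inner `except KeyError` catches it.
2. `raise AttributeError(...) from None` raises AttributeError (from None suppresses __context__, but the active exception is still AttributeError).
3. Outer `except AttributeError` matches → value = 32.
4. `except Exception` is not reached.
Result: 32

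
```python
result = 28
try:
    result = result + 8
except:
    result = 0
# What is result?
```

Step-by-step execution trace:
1. result starts at 28.
2. try: `result = result + 8` → result = 36. No exception raised.
3. `except` is skipped.
Result: 36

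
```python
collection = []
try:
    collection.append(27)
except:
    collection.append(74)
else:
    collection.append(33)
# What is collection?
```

Step-by-step execution trace:
1. try: `collection.append(27)` → collection = [27]. No exception raised.
2. `except` is skipped.
3. `else` runs (try completed without exception): `collection.append(33)` → collection = [27, 33].
Result: [27, 33]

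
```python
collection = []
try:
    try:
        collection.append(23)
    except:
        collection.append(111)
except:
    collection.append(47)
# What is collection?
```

Step-by-step execution trace:
1. Inner try: `collection.append(23)` → collection = [23]. No exception raised.
2. Inner `except` is skipped.
3. Inner try completes normally; outer `except` is skipped.
Result: [23]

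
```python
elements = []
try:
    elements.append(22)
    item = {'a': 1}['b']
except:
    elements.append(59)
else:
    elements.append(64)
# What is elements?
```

Step-by-step execution trace:
1. try: `elements.append(22)` → elements = [22].
2. `item = {'a': 1}['b']` raises KeyError.
3. bare `except` matches → `elements.append(59)` → elements = [22, 59].
4. `else` is skipped (an exception was raised).
Result: [22, 59]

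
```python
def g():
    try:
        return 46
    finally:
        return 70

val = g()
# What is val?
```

Step-by-step execution trace:
1. `g()` enters try: `return 46` sets pending return value 46.
2. Before returning, `finally: return 70` runs and overrides the pending return.
3. g() returns 70 → val = 70.
Result: 70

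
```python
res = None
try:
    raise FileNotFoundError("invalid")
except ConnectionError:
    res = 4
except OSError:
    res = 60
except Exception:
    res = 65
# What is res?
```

Step-by-step execution trace:
1. `raise FileNotFoundError(...)` raises FileNotFoundError.
2. `except ConnectionError` does not match (FileNotFoundError is not a subclass of ConnectionError); skipped.
3. `except OSError` matches (FileNotFoundError is a subclass of OSError) → res = 60.
4. `except Exception` is not reached.
Result: 60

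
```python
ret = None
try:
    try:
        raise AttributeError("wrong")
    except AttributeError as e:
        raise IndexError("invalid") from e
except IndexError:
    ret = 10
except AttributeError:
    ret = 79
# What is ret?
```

Step-by-step execution trace:
1. Inner try raises AttributeError; inner `except AttributeError as e` catches it.
2. `raise IndexError(...) from e` raises IndexError (AttributeError is attached as __cause__, but only IndexError is active).
3. Outer `except IndexError` matches → ret = 10.
4. `except AttributeError` is not reached.
Result: 10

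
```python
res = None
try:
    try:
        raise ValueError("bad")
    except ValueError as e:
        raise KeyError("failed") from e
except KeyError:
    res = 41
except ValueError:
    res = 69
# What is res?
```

Step-by-step execution trace:
1. Inner try raises ValueError; inner `except ValueError as e` catches it.
2. `raise KeyError(...) from e` raises KeyError (ValueError is attached as __cause__, but only KeyError is active).
3. Outer `except KeyError` matches → res = 41.
4. `except ValueError` is not reached.
Result: 41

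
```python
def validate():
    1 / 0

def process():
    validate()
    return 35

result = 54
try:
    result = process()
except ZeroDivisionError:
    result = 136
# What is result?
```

Step-by-step execution trace:
1. result starts at 54.
2. try: `process()` calls `validate()`.
3. `validate()` evaluates `1 / 0`, which raises ZeroDivisionError; it propagates through process (uncaught).
4. `return 35` in process is not reached; the assignment to result does not complete.
5. `except ZeroDivisionError` matches → result = 136.
Result: 136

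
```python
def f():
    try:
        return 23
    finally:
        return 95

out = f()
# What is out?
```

Step-by-step execution trace:
1. `f()` enters try: `return 23` sets pending return value 23.
2. Before returning, `finally: return 95` runs and overrides the pending return.
3. f() returns 95 → out = 95.
Result: 95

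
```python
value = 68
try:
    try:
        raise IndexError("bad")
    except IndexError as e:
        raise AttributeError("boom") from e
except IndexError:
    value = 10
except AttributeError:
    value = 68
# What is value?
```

Step-by-step execution trace:
1. Inner try raises IndexError; inner `except IndexError as e` catches it.
2. `raise AttributeError(...) from e` raises AttributeError (IndexError is attached as __cause__, but only AttributeError is active).
3. Outer `except IndexError` does not match AttributeError; skipped.
4. Outer `except AttributeError` matches → value = 68.
Result: 68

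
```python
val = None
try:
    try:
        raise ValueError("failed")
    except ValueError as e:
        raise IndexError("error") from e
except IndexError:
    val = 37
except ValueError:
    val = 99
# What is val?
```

Step-by-step execution trace:
1. Inner try raises ValueError; inner `except ValueError as e` catches it.
2. `raise IndexError(...) from e` raises IndexError (ValueError is attached as __cause__, but only IndexError is active).
3. Outer `except IndexError` matches → val = 37.
4. `except ValueError` is not reached.
Result: 37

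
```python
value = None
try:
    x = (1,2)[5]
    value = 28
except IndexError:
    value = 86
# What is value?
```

Step-by-step execution trace:
1. `x = (1,2)[5]` raises IndexError.
2. `value = 28` is not reached.
3. `except IndexError` matches → value = 86.
Result: 86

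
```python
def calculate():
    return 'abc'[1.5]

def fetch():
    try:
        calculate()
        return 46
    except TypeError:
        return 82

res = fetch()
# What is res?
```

Step-by-step execution trace:
1. `fetch()` calls `calculate()`.
2. `calculate()` evaluates `'abc'[1.5]`, which raises TypeError; it propagates to the caller.
3. `return 46` is not reached.
4. `except TypeError` in fetch matches → returns 82.
5. res = 82.
Result: 82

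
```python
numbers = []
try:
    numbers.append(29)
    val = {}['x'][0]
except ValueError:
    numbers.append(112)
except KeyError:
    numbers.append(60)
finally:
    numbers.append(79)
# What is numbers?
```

Step-by-step execution trace:
1. try: `numbers.append(29)` → numbers = [29].
2. `val = {}['x'][0]` raises KeyError.
3. `except ValueError` does not match KeyError; skipped.
4. `except KeyError` matches → `numbers.append(60)` → numbers = [29, 60].
5. finally always runs: `numbers.append(79)` → numbers = [29, 60, 79].
Result: [29, 60, 79]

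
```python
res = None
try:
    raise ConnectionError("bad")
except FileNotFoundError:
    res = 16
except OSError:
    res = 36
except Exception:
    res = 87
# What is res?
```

Step-by-step execution trace:
1. `raise ConnectionError(...)` raises ConnectionError.
2. `except FileNotFoundError` does not match (ConnectionError is not a subclass of FileNotFoundError); skipped.
3. `except OSError` matches (ConnectionError is a subclass of OSError) → res = 36.
4. `except Exception` is not reached.
Result: 36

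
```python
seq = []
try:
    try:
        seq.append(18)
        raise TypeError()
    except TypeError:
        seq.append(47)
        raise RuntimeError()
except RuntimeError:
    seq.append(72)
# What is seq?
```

Step-by-step execution trace:
1. Inner try: `seq.append(18)` → seq = [18].
2. `raise TypeError()` raises TypeError.
3. Inner `except TypeError` matches → `seq.append(47)` → seq = [18, 47].
4. `raise RuntimeError()` raises RuntimeError; propagates to outer try.
5. Outer `except RuntimeError` matches → `seq.append(72)` → seq = [18, 47, 72].
Result: [18, 47, 72]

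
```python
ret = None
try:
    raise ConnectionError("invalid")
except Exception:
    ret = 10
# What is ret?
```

Step-by-step execution trace:
1. `raise ConnectionError(...)` raises ConnectionError.
2. `except Exception` matches (ConnectionError is a subclass of Exception) → ret = 10.
Result: 10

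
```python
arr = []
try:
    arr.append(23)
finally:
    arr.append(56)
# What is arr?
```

Step-by-step execution trace:
1. try: `arr.append(23)` → arr = [23].
2. The try body completes without raising.
3. finally always runs: `arr.append(56)` → arr = [23, 56].
Result: [23, 56]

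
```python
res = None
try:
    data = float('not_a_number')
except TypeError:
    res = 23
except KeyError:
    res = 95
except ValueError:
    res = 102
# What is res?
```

Step-by-step execution trace:
1. `data = float('not_a_number')` raises ValueError.
2. `except TypeError` does not match ValueError; skipped.
3. `except KeyError` does not match ValueError; skipped.
4. `except ValueError` matches → res = 102.
Result: 102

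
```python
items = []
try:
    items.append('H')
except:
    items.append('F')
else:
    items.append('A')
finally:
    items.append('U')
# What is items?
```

Step-by-step execution trace:
1. try: `items.append('H')` → items = ['H']. No exception raised.
2. `except` is skipped.
3. `else` runs: `items.append('A')` → items = ['H', 'A'].
4. `finally` always runs: `items.append('U')` → items = ['H', 'A', 'U'].
Result: ['H', 'A', 'U']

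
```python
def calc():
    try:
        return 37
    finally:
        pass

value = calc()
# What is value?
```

Step-by-step execution trace:
1. `calc()` enters try: `return 37` sets pending return value 37.
2. Before returning, `finally: pass` runs (no effect).
3. calc() returns 37 → value = 37.
Result: 37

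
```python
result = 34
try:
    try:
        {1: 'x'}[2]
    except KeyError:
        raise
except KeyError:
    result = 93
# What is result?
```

Step-by-step execution trace:
1. Inner try: `{1: 'x'}[2]` raises KeyError.
2. Inner `except KeyError` matches; bare `raise` re-raises the same KeyError.
3. Outer `except KeyError` matches → result = 93.
Result: 93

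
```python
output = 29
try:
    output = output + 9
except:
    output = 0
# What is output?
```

Step-by-step execution trace:
1. output starts at 29.
2. try: `output = output + 9` → output = 38. No exception raised.
3. `except` is skipped.
Result: 38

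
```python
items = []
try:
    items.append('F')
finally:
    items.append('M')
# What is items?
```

Step-by-step execution trace:
1. try: `items.append('F')` → items = ['F'].
2. The try body completes without raising.
3. finally always runs: `items.append('M')` → items = ['F', 'M'].
Result: ['F', 'M']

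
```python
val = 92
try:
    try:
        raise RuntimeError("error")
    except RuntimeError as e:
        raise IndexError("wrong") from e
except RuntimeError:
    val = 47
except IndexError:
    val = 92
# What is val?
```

Step-by-step execution trace:
1. Inner try raises RuntimeError; inner `except RuntimeError as e` catches it.
2. `raise IndexError(...) from e` raises IndexError (RuntimeError is attached as __cause__, but only IndexError is active).
3. Outer `except RuntimeError` does not match IndexError; skipped.
4. Outer `except IndexError` matches → val = 92.
Result: 92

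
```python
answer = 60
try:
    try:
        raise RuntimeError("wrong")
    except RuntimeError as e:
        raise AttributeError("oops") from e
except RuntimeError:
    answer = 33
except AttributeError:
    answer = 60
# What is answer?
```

Step-by-step execution trace:
1. Inner try raises RuntimeError; inner `except RuntimeError as e` catches it.
2. `raise AttributeError(...) from e` raises AttributeError (RuntimeError is attached as __cause__, but only AttributeError is active).
3. Outer `except RuntimeError` does not match AttributeError; skipped.
4. Outer `except AttributeError` matches → answer = 60.
Result: 60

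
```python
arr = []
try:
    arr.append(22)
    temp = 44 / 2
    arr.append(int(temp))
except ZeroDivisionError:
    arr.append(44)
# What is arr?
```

Step-by-step execution trace:
1. try: `arr.append(22)` → arr = [22].
2. `temp = 44 / 2` → temp = 22.0. No exception raised.
3. `arr.append(int(temp))` → arr = [22, 22].
4. `except ZeroDivisionError` is skipped (no exception was raised).
Result: [22, 22]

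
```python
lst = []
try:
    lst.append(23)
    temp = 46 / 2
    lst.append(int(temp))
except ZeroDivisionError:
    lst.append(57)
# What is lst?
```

Step-by-step execution trace:
1. try: `lst.append(23)` → lst = [23].
2. `temp = 46 / 2` → temp = 23.0. No exception raised.
3. `lst.append(int(temp))` → lst = [23, 23].
4. `except ZeroDivisionError` is skipped (no exception was raised).
Result: [23, 23]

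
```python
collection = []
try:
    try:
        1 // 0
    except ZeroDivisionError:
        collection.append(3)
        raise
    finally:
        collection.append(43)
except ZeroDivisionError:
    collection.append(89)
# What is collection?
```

Step-by-step execution trace:
1. Inner try: `1 // 0` raises ZeroDivisionError.
2. Inner `except ZeroDivisionError` matches → `collection.append(3)` → collection = [3].
3. bare `raise` re-raises ZeroDivisionError.
4. Inner `finally` runs during unwinding: `collection.append(43)` → collection = [3, 43].
5. Outer `except ZeroDivisionError` matches → `collection.append(89)` → collection = [3, 43, 89].
Result: [3, 43, 89]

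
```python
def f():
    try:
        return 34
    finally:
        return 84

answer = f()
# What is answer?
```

Step-by-step execution trace:
1. `f()` enters try: `return 34` sets pending return value 34.
2. Before returning, `finally: return 84` runs and overrides the pending return.
3. f() returns 84 → answer = 84.
Result: 84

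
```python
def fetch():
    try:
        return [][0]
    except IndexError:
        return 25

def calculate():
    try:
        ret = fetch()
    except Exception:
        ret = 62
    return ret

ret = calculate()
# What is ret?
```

Step-by-step execution trace:
1. `calculate()` calls `fetch()`.
2. In fetch: `[][0]` raises IndexError; `except IndexError` catches it → returns 25.
3. In calculate: `ret = fetch()` → ret = 25. No exception reaches calculate.
4. `except Exception` is skipped; calculate returns 25.
5. ret = 25.
Result: 25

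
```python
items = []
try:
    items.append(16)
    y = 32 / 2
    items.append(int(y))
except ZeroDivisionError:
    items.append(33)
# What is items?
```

Step-by-step execution trace:
1. try: `items.append(16)` → items = [16].
2. `y = 32 / 2` → y = 16.0. No exception raised.
3. `items.append(int(y))` → items = [16, 16].
4. `except ZeroDivisionError` is skipped (no exception was raised).
Result: [16, 16]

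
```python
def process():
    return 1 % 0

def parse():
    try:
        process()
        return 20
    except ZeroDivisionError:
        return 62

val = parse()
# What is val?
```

Step-by-step execution trace:
1. `parse()` calls `process()`.
2. `process()` evaluates `1 % 0`, which raises ZeroDivisionError; it propagates to the caller.
3. `return 20` is not reached.
4. `except ZeroDivisionError` in parse matches → returns 62.
5. val = 62.
Result: 62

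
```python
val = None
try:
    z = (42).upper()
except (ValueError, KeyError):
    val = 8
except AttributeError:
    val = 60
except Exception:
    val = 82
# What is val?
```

Step-by-step execution trace:
1. `z = (42).upper()` raises AttributeError.
2. `except (ValueError, KeyError)` does not match AttributeError; skipped.
3. `except AttributeError` matches (exact type match) → val = 60.
4. `except Exception` is not reached.
Result: 60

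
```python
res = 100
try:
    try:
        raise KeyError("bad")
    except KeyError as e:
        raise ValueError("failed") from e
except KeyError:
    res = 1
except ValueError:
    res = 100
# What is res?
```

Step-by-step execution trace:
1. Inner try raises KeyError; inner `except KeyError as e` catches it.
2. `raise ValueError(...) from e` raises ValueError (KeyError is attached as __cause__, but only ValueError is active).
3. Outer `except KeyError` does not match ValueError; skipped.
4. Outer `except ValueError` matches → res = 100.
Result: 100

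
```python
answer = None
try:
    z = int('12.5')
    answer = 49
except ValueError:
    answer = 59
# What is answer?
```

Step-by-step execution trace:
1. `z = int('12.5')` raises ValueError.
2. `answer = 49` is not reached.
3. `except ValueError` matches → answer = 59.
Result: 59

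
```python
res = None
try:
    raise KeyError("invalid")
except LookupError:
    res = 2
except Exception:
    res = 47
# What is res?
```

Step-by-step execution trace:
1. `raise KeyError(...)` raises KeyError.
2. `except LookupError` matches (KeyError is a subclass of LookupError) → res = 2.
3. `except Exception` is not reached.
Result: 2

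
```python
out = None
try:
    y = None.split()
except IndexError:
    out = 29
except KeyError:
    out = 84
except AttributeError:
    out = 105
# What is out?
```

Step-by-step execution trace:
1. `y = None.split()` raises AttributeError.
2. `except IndexError` does not match AttributeError; skipped.
3. `except KeyError` does not match AttributeError; skipped.
4. `except AttributeError` matches → out = 105.
Result: 105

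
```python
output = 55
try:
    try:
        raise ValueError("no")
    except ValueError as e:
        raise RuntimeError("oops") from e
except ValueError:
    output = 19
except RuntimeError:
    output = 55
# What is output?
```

Step-by-step execution trace:
1. Inner try raises ValueError; inner `except ValueError as e` catches it.
2. `raise RuntimeError(...) from e` raises RuntimeError (ValueError is attached as __cause__, but only RuntimeError is active).
3. Outer `except ValueError` does not match RuntimeError; skipped.
4. Outer `except RuntimeError` matches → output = 55.
Result: 55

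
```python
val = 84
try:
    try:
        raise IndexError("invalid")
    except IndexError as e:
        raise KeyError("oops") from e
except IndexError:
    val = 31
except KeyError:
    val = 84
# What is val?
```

Step-by-step execution trace:
1. Inner try raises IndexError; inner `except IndexError as e` catches it.
2. `raise KeyError(...) from e` raises KeyError (IndexError is attached as __cause__, but only KeyError is active).
3. Outer `except IndexError` does not match KeyError; skipped.
4. Outer `except KeyError` matches → val = 84.
Result: 84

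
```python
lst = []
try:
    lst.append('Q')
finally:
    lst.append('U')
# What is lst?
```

Step-by-step execution trace:
1. try: `lst.append('Q')` → lst = ['Q'].
2. The try body completes without raising.
3. finally always runs: `lst.append('U')` → lst = ['Q', 'U'].
Result: ['Q', 'U']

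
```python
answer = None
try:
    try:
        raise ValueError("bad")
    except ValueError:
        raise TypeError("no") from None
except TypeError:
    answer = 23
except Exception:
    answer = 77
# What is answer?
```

Step-by-step execution trace:
1. Inner try raises ValueError; inner `except ValueError` catches it.
2. `raise TypeError(...) from None` raises TypeError (from None suppresses __context__, but the active exception is still TypeError).
3. Outer `except TypeError` matches → answer = 23.
4. `except Exception` is not reached.
Result: 23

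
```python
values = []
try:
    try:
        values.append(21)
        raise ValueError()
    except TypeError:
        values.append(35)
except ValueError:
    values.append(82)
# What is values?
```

Step-by-step execution trace:
1. Inner try: `values.append(21)` → values = [21].
2. `raise ValueError()` raises ValueError.
3. Inner `except TypeError` does not match ValueError; exception propagates to outer try.
4. Outer `except ValueError` matches → `values.append(82)` → values = [21, 82].
Result: [21, 82]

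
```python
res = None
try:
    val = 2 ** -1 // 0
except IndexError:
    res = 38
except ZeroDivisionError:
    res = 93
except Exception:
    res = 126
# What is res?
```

Step-by-step execution trace:
1. `val = 2 ** -1 // 0` raises ZeroDivisionError.
2. `except IndexError` does not match ZeroDivisionError; skipped.
3. `except ZeroDivisionError` matches → res = 93.
4. Remaining except clauses are skipped.
Result: 93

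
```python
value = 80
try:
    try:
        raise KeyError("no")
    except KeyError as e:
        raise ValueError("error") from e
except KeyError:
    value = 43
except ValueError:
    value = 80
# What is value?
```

Step-by-step execution trace:
1. Inner try raises KeyError; inner `except KeyError as e` catches it.
2. `raise ValueError(...) from e` raises ValueError (KeyError is attached as __cause__, but only ValueError is active).
3. Outer `except KeyError` does not match ValueError; skipped.
4. Outer `except ValueError` matches → value = 80.
Result: 80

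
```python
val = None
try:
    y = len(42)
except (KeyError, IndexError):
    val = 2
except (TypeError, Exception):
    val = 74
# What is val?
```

Step-by-step execution trace:
1. `y = len(42)` raises TypeError.
2. `except (KeyError, IndexError)` does not match TypeError; skipped.
3. `except (TypeError, Exception)` matches (TypeError is in the tuple) → val = 74.
Result: 74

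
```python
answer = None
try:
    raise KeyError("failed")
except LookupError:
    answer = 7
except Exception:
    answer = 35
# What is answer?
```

Step-by-step execution trace:
1. `raise KeyError(...)` raises KeyError.
2. `except LookupError` matches (KeyError is a subclass of LookupError) → answer = 7.
3. `except Exception` is not reached.
Result: 7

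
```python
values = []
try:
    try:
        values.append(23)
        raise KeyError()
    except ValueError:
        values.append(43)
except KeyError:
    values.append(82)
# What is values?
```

Step-by-step execution trace:
1. Inner try: `values.append(23)` → values = [23].
2. `raise KeyError()` raises KeyError.
3. Inner `except ValueError` does not match KeyError; exception propagates to outer try.
4. Outer `except KeyError` matches → `values.append(82)` → values = [23, 82].
Result: [23, 82]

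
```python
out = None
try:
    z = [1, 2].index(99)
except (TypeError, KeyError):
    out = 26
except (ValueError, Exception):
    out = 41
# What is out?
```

Step-by-step execution trace:
1. `z = [1, 2].index(99)` raises ValueError.
2. `except (TypeError, KeyError)` does not match ValueError; skipped.
3. `except (ValueError, Exception)` matches (ValueError is in the tuple) → out = 41.
Result: 41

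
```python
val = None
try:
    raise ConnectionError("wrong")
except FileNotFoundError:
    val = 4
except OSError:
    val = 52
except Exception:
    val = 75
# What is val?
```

Step-by-step execution trace:
1. `raise ConnectionError(...)` raises ConnectionError.
2. `except FileNotFoundError` does not match (ConnectionError is not a subclass of FileNotFoundError); skipped.
3. `except OSError` matches (ConnectionError is a subclass of OSError) → val = 52.
4. `except Exception` is not reached.
Result: 52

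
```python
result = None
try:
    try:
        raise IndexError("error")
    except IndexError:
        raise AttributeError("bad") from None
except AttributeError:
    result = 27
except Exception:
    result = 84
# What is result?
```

Step-by-step execution trace:
1. Inner try raises IndexError; inner `except IndexError` catches it.
2. `raise AttributeError(...) from None` raises AttributeError (from None suppresses __context__, but the active exception is still AttributeError).
3. Outer `except AttributeError` matches → result = 27.
4. `except Exception` is not reached.
Result: 27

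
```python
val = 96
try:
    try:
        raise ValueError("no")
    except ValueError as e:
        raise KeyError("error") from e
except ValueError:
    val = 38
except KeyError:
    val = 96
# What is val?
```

Step-by-step execution trace:
1. Inner try raises ValueError; inner `except ValueError as e` catches it.
2. `raise KeyError(...) from e` raises KeyError (ValueError is attached as __cause__, but only KeyError is active).
3. Outer `except ValueError` does not match KeyError; skipped.
4. Outer `except KeyError` matches → val = 96.
Result: 96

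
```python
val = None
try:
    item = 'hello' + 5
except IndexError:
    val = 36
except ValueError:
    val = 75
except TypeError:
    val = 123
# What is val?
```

Step-by-step execution trace:
1. `item = 'hello' + 5` raises TypeError.
2. `except IndexError` does not match TypeError; skipped.
3. `except ValueError` does not match TypeError; skipped.
4. `except TypeError` matches → val = 123.
Result: 123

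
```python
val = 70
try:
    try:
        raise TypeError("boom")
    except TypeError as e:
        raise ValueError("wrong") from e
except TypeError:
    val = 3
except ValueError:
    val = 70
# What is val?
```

Step-by-step execution trace:
1. Inner try raises TypeError; inner `except TypeError as e` catches it.
2. `raise ValueError(...) from e` raises ValueError (TypeError is attached as __cause__, but only ValueError is active).
3. Outer `except TypeError` does not match ValueError; skipped.
4. Outer `except ValueError` matches → val = 70.
Result: 70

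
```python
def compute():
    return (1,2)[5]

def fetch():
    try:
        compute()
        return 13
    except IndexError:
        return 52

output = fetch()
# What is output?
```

Step-by-step execution trace:
1. `fetch()` calls `compute()`.
2. `compute()` evaluates `(1,2)[5]`, which raises IndexError; it propagates to the caller.
3. `return 13` is not reached.
4. `except IndexError` in fetch matches → returns 52.
5. output = 52.
Result: 52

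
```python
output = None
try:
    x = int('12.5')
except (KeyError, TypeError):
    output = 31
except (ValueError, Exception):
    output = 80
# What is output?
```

Step-by-step execution trace:
1. `x = int('12.5')` raises ValueError.
2. `except (KeyError, TypeError)` does not match ValueError; skipped.
3. `except (ValueError, Exception)` matches (ValueError is in the tuple) → output = 80.
Result: 80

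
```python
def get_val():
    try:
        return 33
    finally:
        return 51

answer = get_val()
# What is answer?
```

Step-by-step execution trace:
1. `get_val()` enters try: `return 33` sets pending return value 33.
2. Before returning, `finally: return 51` runs and overrides the pending return.
3. get_val() returns 51 → answer = 51.
Result: 51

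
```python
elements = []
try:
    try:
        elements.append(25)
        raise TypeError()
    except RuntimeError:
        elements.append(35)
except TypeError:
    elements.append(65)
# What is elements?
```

Step-by-step execution trace:
1. Inner try: `elements.append(25)` → elements = [25].
2. `raise TypeError()` raises TypeError.
3. Inner `except RuntimeError` does not match TypeError; exception propagates to outer try.
4. Outer `except TypeError` matches → `elements.append(65)` → elements = [25, 65].
Result: [25, 65]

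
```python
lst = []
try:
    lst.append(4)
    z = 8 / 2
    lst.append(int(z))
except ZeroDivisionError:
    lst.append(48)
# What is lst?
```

Step-by-step execution trace:
1. try: `lst.append(4)` → lst = [4].
2. `z = 8 / 2` → z = 4.0. No exception raised.
3. `lst.append(int(z))` → lst = [4, 4].
4. `except ZeroDivisionError` is skipped (no exception was raised).
Result: [4, 4]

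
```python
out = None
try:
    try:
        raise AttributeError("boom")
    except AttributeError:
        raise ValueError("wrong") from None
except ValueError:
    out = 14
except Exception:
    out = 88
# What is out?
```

Step-by-step execution trace:
1. Inner try raises AttributeError; inner `except AttributeError` catches it.
2. `raise ValueError(...) from None` raises ValueError (from None suppresses __context__, but the active exception is still ValueError).
3. Outer `except ValueError` matches → out = 14.
4. `except Exception` is not reached.
Result: 14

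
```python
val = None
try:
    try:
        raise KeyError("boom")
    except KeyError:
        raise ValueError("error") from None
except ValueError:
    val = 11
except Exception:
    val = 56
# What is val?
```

Step-by-step execution trace:
1. Inner try raises KeyError; inner `except KeyError` catches it.
2. `raise ValueError(...) from None` raises ValueError (from None suppresses __context__, but the active exception is still ValueError).
3. Outer `except ValueError` matches → val = 11.
4. `except Exception` is not reached.
Result: 11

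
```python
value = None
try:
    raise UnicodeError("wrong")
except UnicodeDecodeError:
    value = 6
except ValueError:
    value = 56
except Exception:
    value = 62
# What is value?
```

Step-by-step execution trace:
1. `raise UnicodeError(...)` raises UnicodeError.
2. `except UnicodeDecodeError` does not match (UnicodeError is not a subclass of UnicodeDecodeError); skipped.
3. `except ValueError` matches (UnicodeError is a subclass of ValueError) → value = 56.
4. `except Exception` is not reached.
Result: 56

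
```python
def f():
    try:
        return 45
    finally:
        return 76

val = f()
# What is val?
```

Step-by-step execution trace:
1. `f()` enters try: `return 45` sets pending return value 45.
2. Before returning, `finally: return 76` runs and overrides the pending return.
3. f() returns 76 → val = 76.
Result: 76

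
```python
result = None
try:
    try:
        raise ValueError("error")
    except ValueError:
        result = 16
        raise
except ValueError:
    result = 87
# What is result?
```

Step-by-step execution trace:
1. Inner try: `raise ValueError("error")` raises ValueError.
2. Inner `except ValueError` matches → result = 16.
3. bare `raise` re-raises the same ValueError.
4. Outer `except ValueError` matches → result = 87.
Result: 87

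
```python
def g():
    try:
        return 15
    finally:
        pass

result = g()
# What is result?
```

Step-by-step execution trace:
1. `g()` enters try: `return 15` sets pending return value 15.
2. Before returning, `finally: pass` runs (no effect).
3. g() returns 15 → result = 15.
Result: 15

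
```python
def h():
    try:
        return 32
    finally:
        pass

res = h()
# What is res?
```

Step-by-step execution trace:
1. `h()` enters try: `return 32` sets pending return value 32.
2. Before returning, `finally: pass` runs (no effect).
3. h() returns 32 → res = 32.
Result: 32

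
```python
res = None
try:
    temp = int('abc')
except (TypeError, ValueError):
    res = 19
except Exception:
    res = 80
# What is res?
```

Step-by-step execution trace:
1. `temp = int('abc')` raises ValueError.
2. `except (TypeError, ValueError)` matches (ValueError is in the tuple) → res = 19.
3. `except Exception` is not reached.
Result: 19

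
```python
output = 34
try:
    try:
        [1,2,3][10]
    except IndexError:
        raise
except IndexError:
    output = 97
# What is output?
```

Step-by-step execution trace:
1. Inner try: `[1,2,3][10]` raises IndexError.
2. Inner `except IndexError` matches; bare `raise` re-raises the same IndexError.
3. Outer `except IndexError` matches → output = 97.
Result: 97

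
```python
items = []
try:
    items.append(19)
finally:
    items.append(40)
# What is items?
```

Step-by-step execution trace:
1. try: `items.append(19)` → items = [19].
2. The try body completes without raising.
3. finally always runs: `items.append(40)` → items = [19, 40].
Result: [19, 40]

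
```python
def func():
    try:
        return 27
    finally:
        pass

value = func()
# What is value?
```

Step-by-step execution trace:
1. `func()` enters try: `return 27` sets pending return value 27.
2. Before returning, `finally: pass` runs (no effect).
3. func() returns 27 → value = 27.
Result: 27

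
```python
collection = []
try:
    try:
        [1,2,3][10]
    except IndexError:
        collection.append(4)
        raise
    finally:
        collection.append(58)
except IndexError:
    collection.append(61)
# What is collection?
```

Step-by-step execution trace:
1. Inner try: `[1,2,3][10]` raises IndexError.
2. Inner `except IndexError` matches → `collection.append(4)` → collection = [4].
3. bare `raise` re-raises IndexError.
4. Inner `finally` runs during unwinding: `collection.append(58)` → collection = [4, 58].
5. Outer `except IndexError` matches → `collection.append(61)` → collection = [4, 58, 61].
Result: [4, 58, 61]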